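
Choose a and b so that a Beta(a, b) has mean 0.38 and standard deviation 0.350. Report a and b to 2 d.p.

a = 0.35, b = 0.57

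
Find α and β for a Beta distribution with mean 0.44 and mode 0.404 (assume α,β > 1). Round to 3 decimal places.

α = 2.347, β = 2.987

With s = α+β: μ = α/s and mode = (α−1)/(s−2). Eliminating α = μs,
μs − 1 = m(s−2) ⇒ s(μ−m) = 1−2m ⇒ s = 0.192/0.036 = 5.3333.
So α = μs = 2.347, β = (1−μ)s = 2.987.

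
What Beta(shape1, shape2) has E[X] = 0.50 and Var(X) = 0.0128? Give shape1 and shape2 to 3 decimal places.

Write ν = shape1+shape2; then shape1 = μν and Var = μ(1−μ)/(ν+1).
ν = μ(1−μ)/Var − 1 = 0.2500/0.0128 − 1 = 18.5312.
shape1 = 0.50·18.5312 = 9.266, shape2 = 0.50·18.5312 = 9.266.

shape1 = 9.266, shape2 = 9.266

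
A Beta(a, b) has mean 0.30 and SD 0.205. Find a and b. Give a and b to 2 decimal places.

a = 1.20, b = 2.80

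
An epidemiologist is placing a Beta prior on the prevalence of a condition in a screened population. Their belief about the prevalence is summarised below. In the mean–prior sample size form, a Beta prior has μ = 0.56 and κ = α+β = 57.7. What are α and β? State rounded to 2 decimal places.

Split κ in proportion μ : (1−μ): α = 0.56·57.7 = 32.31, β = 57.7 − 32.31 = 25.39.

α = 32.31, β = 25.39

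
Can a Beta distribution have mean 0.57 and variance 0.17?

Yes

For any Beta, Var(X) < E[X]·(1−E[X]).
Here μ(1−μ) = 0.57×0.43 = 0.2451, and 0.17 < 0.2451.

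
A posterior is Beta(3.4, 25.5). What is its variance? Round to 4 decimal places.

Var = αβ/[(α+β)²(α+β+1)] = (3.4×25.5)/(28.9²×29.9) = 86.70/24972.779 = 0.0035.

0.0035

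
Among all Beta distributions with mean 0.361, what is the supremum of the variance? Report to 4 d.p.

0.2307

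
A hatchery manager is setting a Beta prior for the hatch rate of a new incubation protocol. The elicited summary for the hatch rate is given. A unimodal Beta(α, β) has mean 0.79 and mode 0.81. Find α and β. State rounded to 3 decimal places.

α = 24.490, β = 6.510

With s = α+β: μ = α/s and mode = (α−1)/(s−2). Eliminating α = μs,
μs − 1 = m(s−2) ⇒ s(μ−m) = 1−2m ⇒ s = -0.62/-0.02 = 31.0000.
So α = μs = 24.490, β = (1−μ)s = 6.510.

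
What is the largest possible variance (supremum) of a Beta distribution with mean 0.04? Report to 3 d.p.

0.038

Var = μ(1−μ)/(α+β+1), which approaches μ(1−μ) as α+β → 0.
So the supremum is μ(1−μ) = 0.04×0.96 = 0.038.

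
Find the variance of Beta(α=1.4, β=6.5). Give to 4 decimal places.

0.0164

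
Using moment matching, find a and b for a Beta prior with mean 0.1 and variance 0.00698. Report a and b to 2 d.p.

Let s = a+b. The Beta variance is μ(1−μ)/(s+1).
So s+1 = μ(1−μ)/σ² = (0.1×0.9)/0.00698 = 0.09/0.00698 = 12.8940, giving s = 11.8940.
Then a = μs = 0.1×11.8940 = 1.19 and b = (1−μ)s = 0.9×11.8940 = 10.70.

a = 1.19, b = 10.70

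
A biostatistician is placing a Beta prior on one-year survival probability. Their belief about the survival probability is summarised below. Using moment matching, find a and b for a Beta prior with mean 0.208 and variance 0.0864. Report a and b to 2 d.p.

Let s = a+b. The Beta variance is μ(1−μ)/(s+1).
So s+1 = μ(1−μ)/σ² = (0.208×0.792)/0.0864 = 0.164736/0.0864 = 1.9067, giving s = 0.9067.
Then a = μs = 0.208×0.9067 = 0.19 and b = (1−μ)s = 0.792×0.9067 = 0.72.

a = 0.19, b = 0.72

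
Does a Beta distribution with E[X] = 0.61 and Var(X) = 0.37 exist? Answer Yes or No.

For any Beta, Var(X) < E[X]·(1−E[X]).
Here μ(1−μ) = 0.61×0.39 = 0.2379, and 0.37 ≥ 0.2379.

No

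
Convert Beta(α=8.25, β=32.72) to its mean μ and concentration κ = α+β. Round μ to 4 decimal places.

μ = 0.2014, κ = 40.97

κ = α+β = 8.25+32.72 = 40.97; μ = α/κ = 8.25/40.97 = 0.2014.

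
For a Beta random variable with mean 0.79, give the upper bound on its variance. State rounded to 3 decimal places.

Var = μ(1−μ)/(α+β+1), which approaches μ(1−μ) as α+β → 0.
So the supremum is μ(1−μ) = 0.79×0.21 = 0.166.

0.166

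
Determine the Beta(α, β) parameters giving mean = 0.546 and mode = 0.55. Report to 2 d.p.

α = 13.65, β = 11.35

With s = α+β: μ = α/s and mode = (α−1)/(s−2). Eliminating α = μs,
μs − 1 = m(s−2) ⇒ s(μ−m) = 1−2m ⇒ s = -0.10/-0.004 = 25.0000.
So α = μs = 13.65, β = (1−μ)s = 11.35.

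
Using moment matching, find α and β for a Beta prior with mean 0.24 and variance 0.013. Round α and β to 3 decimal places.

α = 3.127, β = 9.903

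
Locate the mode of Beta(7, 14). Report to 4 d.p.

With α,β > 1, mode = (α−1)/(α+β−2) = 6/19 = 0.3158.

0.3158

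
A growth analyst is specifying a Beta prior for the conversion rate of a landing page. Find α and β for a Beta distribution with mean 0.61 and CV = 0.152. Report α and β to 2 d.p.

α = 16.27, β = 10.40

Var = (CV·μ)² = (0.152×0.61)² = 0.008597.
α+β = μ(1−μ)/Var − 1 = 0.2379/0.008597 − 1 = 26.6724.
Thus α = 0.61·26.6724 = 16.27 and β = 0.39·26.6724 = 10.40.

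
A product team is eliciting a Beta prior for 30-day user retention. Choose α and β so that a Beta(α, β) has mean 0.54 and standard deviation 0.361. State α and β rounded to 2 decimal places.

α = 0.49, β = 0.42

Variance = 0.361² = 0.130321. The moment-matching identity α+β = μ(1−μ)/Var − 1 gives
α+β = 0.2484/0.130321 − 1 = 0.9061, so α = μ·0.9061 = 0.49 and β = (1−μ)·0.9061 = 0.42.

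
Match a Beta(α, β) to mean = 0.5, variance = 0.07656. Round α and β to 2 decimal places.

Let s = α+β. The Beta variance is μ(1−μ)/(s+1).
So s+1 = μ(1−μ)/σ² = (0.5×0.5)/0.07656 = 0.25/0.07656 = 3.2654, giving s = 2.2654.
Then α = μs = 0.5×2.2654 = 1.13 and β = (1−μ)s = 0.5×2.2654 = 1.13.

α = 1.13, β = 1.13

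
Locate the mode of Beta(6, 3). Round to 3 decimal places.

0.714

The density x^(α−1)(1−x)^(β−1) is maximised at (α−1)/(α+β−2) = 5/7 = 0.714.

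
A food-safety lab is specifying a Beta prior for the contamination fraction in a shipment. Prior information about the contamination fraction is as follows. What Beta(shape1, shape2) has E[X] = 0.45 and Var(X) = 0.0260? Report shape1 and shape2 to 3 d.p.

shape1 = 3.834, shape2 = 4.686

Write ν = shape1+shape2; then shape1 = μν and Var = μ(1−μ)/(ν+1).
ν = μ(1−μ)/Var − 1 = 0.2475/0.0260 − 1 = 8.5192.
shape1 = 0.45·8.5192 = 3.834, shape2 = 0.55·8.5192 = 4.686.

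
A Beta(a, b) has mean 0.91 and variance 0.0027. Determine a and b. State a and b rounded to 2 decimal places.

a = 26.69, b = 2.64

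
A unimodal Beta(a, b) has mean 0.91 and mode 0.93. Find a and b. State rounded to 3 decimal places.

a = 39.130, b = 3.870

Let s = a+b. Mean gives a = μs = 0.91s; mode gives (a−1)/(s−2) = 0.93.
Substituting: 0.91s − 1 = 0.93(s−2) = 0.93s − 1.86, so -0.02s = -0.86 and s = 43.0000.
Then a = 0.91×43.0000 = 39.130 and b = s−a = 3.870.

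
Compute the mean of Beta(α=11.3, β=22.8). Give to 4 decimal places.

0.3314

E[X] = α/(α+β) = 11.3/34.1 = 0.3314.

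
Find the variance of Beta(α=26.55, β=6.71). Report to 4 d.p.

0.0047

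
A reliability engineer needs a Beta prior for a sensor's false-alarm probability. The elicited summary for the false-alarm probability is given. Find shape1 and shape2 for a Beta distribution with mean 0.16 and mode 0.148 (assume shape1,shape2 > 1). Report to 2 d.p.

With s = shape1+shape2: μ = shape1/s and mode = (shape1−1)/(s−2). Eliminating shape1 = μs,
μs − 1 = m(s−2) ⇒ s(μ−m) = 1−2m ⇒ s = 0.704/0.012 = 58.6667.
So shape1 = μs = 9.39, shape2 = (1−μ)s = 49.28.

shape1 = 9.39, shape2 = 49.28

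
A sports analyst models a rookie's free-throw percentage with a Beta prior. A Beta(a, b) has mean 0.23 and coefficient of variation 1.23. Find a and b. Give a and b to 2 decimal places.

a = 0.28, b = 0.93

σ = CV·μ = 1.23×0.23 = 0.28290, so σ² = 0.080032.
s+1 = μ(1−μ)/σ² = 0.1771/0.080032 = 2.2129, so s = a+b = 1.2129.
a = μs = 0.28, b = (1−μ)s = 0.93.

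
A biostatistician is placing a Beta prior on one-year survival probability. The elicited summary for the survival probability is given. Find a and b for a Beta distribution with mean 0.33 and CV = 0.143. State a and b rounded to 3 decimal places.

a = 32.434, b = 65.852

Var = (CV·μ)² = (0.143×0.33)² = 0.002227.
a+b = μ(1−μ)/Var − 1 = 0.2211/0.002227 − 1 = 98.2862.
Thus a = 0.33·98.2862 = 32.434 and b = 0.67·98.2862 = 65.852.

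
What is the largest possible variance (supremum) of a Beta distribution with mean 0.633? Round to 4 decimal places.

0.2323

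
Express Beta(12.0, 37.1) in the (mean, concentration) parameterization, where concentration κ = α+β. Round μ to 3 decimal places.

μ = 0.244, κ = 49.1

κ = α+β = 12.0+37.1 = 49.1; μ = α/κ = 12.0/49.1 = 0.244.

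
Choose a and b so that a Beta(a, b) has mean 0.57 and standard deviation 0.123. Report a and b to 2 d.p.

a = 8.66, b = 6.54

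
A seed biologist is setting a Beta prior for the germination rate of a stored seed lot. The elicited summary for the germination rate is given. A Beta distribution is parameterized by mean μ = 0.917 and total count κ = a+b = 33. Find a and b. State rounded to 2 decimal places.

a = 30.26, b = 2.74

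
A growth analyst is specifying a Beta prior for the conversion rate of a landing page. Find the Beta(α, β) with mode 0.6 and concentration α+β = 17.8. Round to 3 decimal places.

α = 10.480, β = 7.320

For α,β>1 the mode is (α−1)/(α+β−2), so α = mode·(κ−2)+1 = 0.6×15.8+1 = 10.480.
And β = (1−mode)·(κ−2)+1 = 0.4×15.8+1 = 7.320.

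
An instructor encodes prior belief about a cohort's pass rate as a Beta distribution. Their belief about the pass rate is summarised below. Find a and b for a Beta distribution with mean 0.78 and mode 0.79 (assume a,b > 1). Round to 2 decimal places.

a = 45.24, b = 12.76

Let s = a+b. Mean gives a = μs = 0.78s; mode gives (a−1)/(s−2) = 0.79.
Substituting: 0.78s − 1 = 0.79(s−2) = 0.79s − 1.58, so -0.01s = -0.58 and s = 58.0000.
Then a = 0.78×58.0000 = 45.24 and b = s−a = 12.76.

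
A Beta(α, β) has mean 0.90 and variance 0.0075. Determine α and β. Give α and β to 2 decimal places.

By moment matching, α+β = μ(1−μ)/σ² − 1 = (0.90·0.10)/0.0075 − 1 = 12.0000 − 1 = 11.0000.
Since α/(α+β) = μ, α = 0.90·11.0000 = 9.90 and β = 0.10·11.0000 = 1.10.

α = 9.90, β = 1.10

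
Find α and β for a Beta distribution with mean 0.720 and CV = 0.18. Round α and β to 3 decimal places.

α = 7.922, β = 3.081

σ = CV·μ = 0.18×0.720 = 0.12960, so σ² = 0.016796.
s+1 = μ(1−μ)/σ² = 0.201600/0.016796 = 12.0027, so s = α+β = 11.0027.
α = μs = 7.922, β = (1−μ)s = 3.081.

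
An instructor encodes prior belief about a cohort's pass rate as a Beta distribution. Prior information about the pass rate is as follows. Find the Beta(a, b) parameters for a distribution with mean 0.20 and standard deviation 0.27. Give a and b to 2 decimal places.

σ² = 0.27² = 0.0729.
With s = a+b, Var = μ(1−μ)/(s+1), so s+1 = (0.20×0.80)/0.0729 = 2.1948 and s = 1.1948.
a = μs = 0.24, b = (1−μ)s = 0.96.

a = 0.24, b = 0.96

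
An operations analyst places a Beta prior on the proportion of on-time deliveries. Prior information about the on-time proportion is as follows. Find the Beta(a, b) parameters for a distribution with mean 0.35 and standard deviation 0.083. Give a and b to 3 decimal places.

First σ² = 0.006889. Setting a = μn, b = (1−μ)n with n = a+b,
μ(1−μ)/(n+1) = 0.006889 ⇒ n+1 = 0.2275/0.006889 = 33.0237 ⇒ n = 32.0237.
Hence a = 0.35×32.0237 = 11.208, b = 0.65×32.0237 = 20.815.

a = 11.208, b = 20.815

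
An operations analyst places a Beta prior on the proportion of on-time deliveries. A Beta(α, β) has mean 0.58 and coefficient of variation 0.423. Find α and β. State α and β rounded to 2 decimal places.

α = 1.77, β = 1.28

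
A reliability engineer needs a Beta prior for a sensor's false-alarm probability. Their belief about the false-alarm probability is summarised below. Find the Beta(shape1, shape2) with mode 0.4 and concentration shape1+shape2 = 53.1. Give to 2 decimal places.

Mode = (shape1−1)/(κ−2) with κ = shape1+shape2, so shape1−1 = 0.4·51.1 = 20.44.
shape1 = 21.44; shape2 = κ − shape1 = 31.66.

shape1 = 21.44, shape2 = 31.66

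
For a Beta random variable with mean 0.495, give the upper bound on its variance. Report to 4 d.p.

0.2500

Var = μ(1−μ)/(α+β+1), which approaches μ(1−μ) as α+β → 0.
So the supremum is μ(1−μ) = 0.495×0.505 = 0.2500.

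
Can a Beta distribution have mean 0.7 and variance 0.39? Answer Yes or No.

No

For any Beta, Var(X) < E[X]·(1−E[X]).
Here μ(1−μ) = 0.7×0.3 = 0.21, and 0.39 ≥ 0.21.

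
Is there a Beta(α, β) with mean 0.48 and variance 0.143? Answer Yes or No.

Yes

For any Beta, Var(X) < E[X]·(1−E[X]).
Here μ(1−μ) = 0.48×0.52 = 0.2496, and 0.143 < 0.2496.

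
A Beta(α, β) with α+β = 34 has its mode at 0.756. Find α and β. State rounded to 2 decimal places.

α = 25.19, β = 8.81

Mode = (α−1)/(κ−2) with κ = α+β, so α−1 = 0.756·32 = 24.19.
α = 25.19; β = κ − α = 8.81.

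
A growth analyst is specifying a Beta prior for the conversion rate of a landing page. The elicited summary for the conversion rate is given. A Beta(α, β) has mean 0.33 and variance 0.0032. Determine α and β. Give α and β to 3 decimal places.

α = 22.471, β = 45.623

Write ν = α+β; then α = μν and Var = μ(1−μ)/(ν+1).
ν = μ(1−μ)/Var − 1 = 0.2211/0.0032 − 1 = 68.0938.
α = 0.33·68.0938 = 22.471, β = 0.67·68.0938 = 45.623.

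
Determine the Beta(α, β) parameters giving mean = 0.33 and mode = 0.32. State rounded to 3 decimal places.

α = 11.880, β = 24.120

Let s = α+β. Mean gives α = μs = 0.33s; mode gives (α−1)/(s−2) = 0.32.
Substituting: 0.33s − 1 = 0.32(s−2) = 0.32s − 0.64, so 0.01s = 0.36 and s = 36.0000.
Then α = 0.33×36.0000 = 11.880 and β = s−α = 24.120.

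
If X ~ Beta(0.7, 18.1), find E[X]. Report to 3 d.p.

0.037

E[X] = α/(α+β) = 0.7/18.8 = 0.037.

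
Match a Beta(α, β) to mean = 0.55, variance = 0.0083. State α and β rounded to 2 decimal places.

α = 15.85, β = 12.97

Write ν = α+β; then α = μν and Var = μ(1−μ)/(ν+1).
ν = μ(1−μ)/Var − 1 = 0.2475/0.0083 − 1 = 28.8193.
α = 0.55·28.8193 = 15.85, β = 0.45·28.8193 = 12.97.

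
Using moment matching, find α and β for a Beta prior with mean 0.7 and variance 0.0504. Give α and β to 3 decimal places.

α = 2.217, β = 0.950

By moment matching, α+β = μ(1−μ)/σ² − 1 = (0.7·0.3)/0.0504 − 1 = 4.1667 − 1 = 3.1667.
Since α/(α+β) = μ, α = 0.7·3.1667 = 2.217 and β = 0.3·3.1667 = 0.950.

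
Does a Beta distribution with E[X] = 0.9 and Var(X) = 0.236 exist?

No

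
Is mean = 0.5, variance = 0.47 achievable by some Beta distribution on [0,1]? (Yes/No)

No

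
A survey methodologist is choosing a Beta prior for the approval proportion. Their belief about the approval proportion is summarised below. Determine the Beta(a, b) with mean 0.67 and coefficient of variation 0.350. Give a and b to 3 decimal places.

Var = (CV·μ)² = (0.350×0.67)² = 0.054990.
a+b = μ(1−μ)/Var − 1 = 0.2211/0.054990 − 1 = 3.0207.
Thus a = 0.67·3.0207 = 2.024 and b = 0.33·3.0207 = 0.997.

a = 2.024, b = 0.997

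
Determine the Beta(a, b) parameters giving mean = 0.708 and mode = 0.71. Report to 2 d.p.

With s = a+b: μ = a/s and mode = (a−1)/(s−2). Eliminating a = μs,
μs − 1 = m(s−2) ⇒ s(μ−m) = 1−2m ⇒ s = -0.42/-0.002 = 210.0000.
So a = μs = 148.68, b = (1−μ)s = 61.32.

a = 148.68, b = 61.32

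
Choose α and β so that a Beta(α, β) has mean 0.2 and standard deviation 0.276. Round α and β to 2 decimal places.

α = 0.22, β = 0.88

Variance = 0.276² = 0.076176. The moment-matching identity α+β = μ(1−μ)/Var − 1 gives
α+β = 0.16/0.076176 − 1 = 1.1004, so α = μ·1.1004 = 0.22 and β = (1−μ)·1.1004 = 0.88.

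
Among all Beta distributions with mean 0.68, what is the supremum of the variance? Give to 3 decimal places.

0.218

Var = μ(1−μ)/(α+β+1), which approaches μ(1−μ) as α+β → 0.
So the supremum is μ(1−μ) = 0.68×0.32 = 0.218.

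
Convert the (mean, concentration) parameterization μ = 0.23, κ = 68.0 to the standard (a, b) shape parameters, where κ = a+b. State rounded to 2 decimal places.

a = 15.64, b = 52.36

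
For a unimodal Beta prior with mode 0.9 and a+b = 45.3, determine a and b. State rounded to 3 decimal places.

a = 39.970, b = 5.330

For a,b>1 the mode is (a−1)/(a+b−2), so a = mode·(κ−2)+1 = 0.9×43.3+1 = 39.970.
And b = (1−mode)·(κ−2)+1 = 0.1×43.3+1 = 5.330.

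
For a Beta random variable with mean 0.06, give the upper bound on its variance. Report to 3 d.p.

0.056

For fixed mean μ the Beta variance is μ(1−μ)/(α+β+1), increasing as α+β decreases.
Its least upper bound (not attained) is μ(1−μ) = 0.06·0.94 = 0.056.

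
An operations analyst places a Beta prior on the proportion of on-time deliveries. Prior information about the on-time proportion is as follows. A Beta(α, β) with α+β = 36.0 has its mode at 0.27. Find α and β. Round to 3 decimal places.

α = 10.180, β = 25.820

Mode = (α−1)/(κ−2) with κ = α+β, so α−1 = 0.27·34.0 = 9.180.
α = 10.180; β = κ − α = 25.820.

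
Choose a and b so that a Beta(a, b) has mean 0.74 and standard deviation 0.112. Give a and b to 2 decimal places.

First σ² = 0.012544. Setting a = μn, b = (1−μ)n with n = a+b,
μ(1−μ)/(n+1) = 0.012544 ⇒ n+1 = 0.1924/0.012544 = 15.3380 ⇒ n = 14.3380.
Hence a = 0.74×14.3380 = 10.61, b = 0.26×14.3380 = 3.73.

a = 10.61, b = 3.73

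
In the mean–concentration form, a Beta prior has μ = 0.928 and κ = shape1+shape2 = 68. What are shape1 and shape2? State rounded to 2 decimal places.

shape1 = 63.10, shape2 = 4.90

shape1 = μκ = 0.928×68 = 63.10 and shape2 = (1−μ)κ = 0.072×68 = 4.90.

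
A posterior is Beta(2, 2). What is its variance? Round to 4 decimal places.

0.0500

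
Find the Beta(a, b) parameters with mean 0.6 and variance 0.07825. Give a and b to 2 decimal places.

a = 1.24, b = 0.83

Write ν = a+b; then a = μν and Var = μ(1−μ)/(ν+1).
ν = μ(1−μ)/Var − 1 = 0.24/0.07825 − 1 = 2.0671.
a = 0.6·2.0671 = 1.24, b = 0.4·2.0671 = 0.83.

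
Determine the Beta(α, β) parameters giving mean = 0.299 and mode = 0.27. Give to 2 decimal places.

With s = α+β: μ = α/s and mode = (α−1)/(s−2). Eliminating α = μs,
μs − 1 = m(s−2) ⇒ s(μ−m) = 1−2m ⇒ s = 0.46/0.029 = 15.8621.
So α = μs = 4.74, β = (1−μ)s = 11.12.

α = 4.74, β = 11.12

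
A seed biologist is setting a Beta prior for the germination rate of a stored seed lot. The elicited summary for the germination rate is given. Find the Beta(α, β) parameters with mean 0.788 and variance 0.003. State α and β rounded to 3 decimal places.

α = 43.092, β = 11.593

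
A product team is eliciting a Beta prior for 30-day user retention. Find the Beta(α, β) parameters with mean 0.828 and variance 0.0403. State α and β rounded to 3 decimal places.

By moment matching, α+β = μ(1−μ)/σ² − 1 = (0.828·0.172)/0.0403 − 1 = 3.5339 − 1 = 2.5339.
Since α/(α+β) = μ, α = 0.828·2.5339 = 2.098 and β = 0.172·2.5339 = 0.436.

α = 2.098, β = 0.436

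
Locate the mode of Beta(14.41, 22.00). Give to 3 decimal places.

0.390

The density x^(α−1)(1−x)^(β−1) is maximised at (α−1)/(α+β−2) = 13.41/34.41 = 0.390.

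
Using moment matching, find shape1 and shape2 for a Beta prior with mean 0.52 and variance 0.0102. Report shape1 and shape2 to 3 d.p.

shape1 = 12.205, shape2 = 11.266

By moment matching, shape1+shape2 = μ(1−μ)/σ² − 1 = (0.52·0.48)/0.0102 − 1 = 24.4706 − 1 = 23.4706.
Since shape1/(shape1+shape2) = μ, shape1 = 0.52·23.4706 = 12.205 and shape2 = 0.48·23.4706 = 11.266.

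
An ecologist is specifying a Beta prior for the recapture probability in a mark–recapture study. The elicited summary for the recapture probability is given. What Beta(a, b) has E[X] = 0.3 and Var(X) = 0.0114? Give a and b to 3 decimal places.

By moment matching, a+b = μ(1−μ)/σ² − 1 = (0.3·0.7)/0.0114 − 1 = 18.4211 − 1 = 17.4211.
Since a/(a+b) = μ, a = 0.3·17.4211 = 5.226 and b = 0.7·17.4211 = 12.195.

a = 5.226, b = 12.195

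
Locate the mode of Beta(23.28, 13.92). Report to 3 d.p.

0.633

The density x^(α−1)(1−x)^(β−1) is maximised at (α−1)/(α+β−2) = 22.28/35.20 = 0.633.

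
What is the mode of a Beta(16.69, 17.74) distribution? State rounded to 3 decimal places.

With α,β > 1, mode = (α−1)/(α+β−2) = 15.69/32.43 = 0.484.

0.484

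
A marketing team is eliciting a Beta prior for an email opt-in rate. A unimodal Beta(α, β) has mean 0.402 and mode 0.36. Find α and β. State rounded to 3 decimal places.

α = 2.680, β = 3.987

Let s = α+β. Mean gives α = μs = 0.402s; mode gives (α−1)/(s−2) = 0.36.
Substituting: 0.402s − 1 = 0.36(s−2) = 0.36s − 0.72, so 0.042s = 0.28 and s = 6.6667.
Then α = 0.402×6.6667 = 2.680 and β = s−α = 3.987.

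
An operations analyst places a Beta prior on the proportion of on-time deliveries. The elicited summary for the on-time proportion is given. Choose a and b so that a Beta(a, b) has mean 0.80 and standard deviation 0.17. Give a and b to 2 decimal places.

Variance = 0.17² = 0.0289. The moment-matching identity a+b = μ(1−μ)/Var − 1 gives
a+b = 0.1600/0.0289 − 1 = 4.5363, so a = μ·4.5363 = 3.63 and b = (1−μ)·4.5363 = 0.91.

a = 3.63, b = 0.91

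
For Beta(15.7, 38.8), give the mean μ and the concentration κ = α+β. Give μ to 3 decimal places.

μ = 0.288, κ = 54.5

κ = α+β = 15.7+38.8 = 54.5; μ = α/κ = 15.7/54.5 = 0.288.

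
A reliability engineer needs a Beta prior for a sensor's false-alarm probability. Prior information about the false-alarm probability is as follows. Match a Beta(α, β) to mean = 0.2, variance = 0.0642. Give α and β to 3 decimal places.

By moment matching, α+β = μ(1−μ)/σ² − 1 = (0.2·0.8)/0.0642 − 1 = 2.4922 − 1 = 1.4922.
Since α/(α+β) = μ, α = 0.2·1.4922 = 0.298 and β = 0.8·1.4922 = 1.194.

α = 0.298, β = 1.194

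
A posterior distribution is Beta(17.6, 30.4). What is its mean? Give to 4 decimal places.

0.3667

The Beta mean is α/(α+β) = 17.6/(17.6+30.4) = 0.3667.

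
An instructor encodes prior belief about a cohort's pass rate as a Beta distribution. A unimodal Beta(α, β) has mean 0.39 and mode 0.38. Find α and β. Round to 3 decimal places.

α = 9.360, β = 14.640

With s = α+β: μ = α/s and mode = (α−1)/(s−2). Eliminating α = μs,
μs − 1 = m(s−2) ⇒ s(μ−m) = 1−2m ⇒ s = 0.24/0.01 = 24.0000.
So α = μs = 9.360, β = (1−μ)s = 14.640.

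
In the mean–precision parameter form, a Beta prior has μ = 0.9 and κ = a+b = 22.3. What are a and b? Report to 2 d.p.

a = 20.07, b = 2.23

Split κ in proportion μ : (1−μ): a = 0.9·22.3 = 20.07, b = 22.3 − 20.07 = 2.23.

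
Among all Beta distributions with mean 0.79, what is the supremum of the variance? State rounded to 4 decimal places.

Var = μ(1−μ)/(α+β+1), which approaches μ(1−μ) as α+β → 0.
So the supremum is μ(1−μ) = 0.79×0.21 = 0.1659.

0.1659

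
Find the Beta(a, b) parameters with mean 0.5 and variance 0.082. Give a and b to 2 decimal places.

a = 1.02, b = 1.02

By moment matching, a+b = μ(1−μ)/σ² − 1 = (0.5·0.5)/0.082 − 1 = 3.0488 − 1 = 2.0488.
Since a/(a+b) = μ, a = 0.5·2.0488 = 1.02 and b = 0.5·2.0488 = 1.02.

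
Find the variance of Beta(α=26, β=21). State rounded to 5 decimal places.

α+β = 47 and αβ = 546, so Var = αβ/[(α+β)²(α+β+1)] = 546/106032 = 0.00515.

0.00515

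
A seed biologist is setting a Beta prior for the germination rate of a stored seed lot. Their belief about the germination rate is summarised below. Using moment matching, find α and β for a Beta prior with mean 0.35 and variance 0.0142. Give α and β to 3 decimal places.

By moment matching, α+β = μ(1−μ)/σ² − 1 = (0.35·0.65)/0.0142 − 1 = 16.0211 − 1 = 15.0211.
Since α/(α+β) = μ, α = 0.35·15.0211 = 5.257 and β = 0.65·15.0211 = 9.764.

α = 5.257, β = 9.764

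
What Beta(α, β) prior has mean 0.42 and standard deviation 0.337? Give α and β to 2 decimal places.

Variance = 0.337² = 0.113569. The moment-matching identity α+β = μ(1−μ)/Var − 1 gives
α+β = 0.2436/0.113569 − 1 = 1.1450, so α = μ·1.1450 = 0.48 and β = (1−μ)·1.1450 = 0.66.

α = 0.48, β = 0.66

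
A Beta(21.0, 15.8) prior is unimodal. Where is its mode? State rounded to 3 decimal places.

The density x^(α−1)(1−x)^(β−1) is maximised at (α−1)/(α+β−2) = 20.0/34.8 = 0.575.

0.575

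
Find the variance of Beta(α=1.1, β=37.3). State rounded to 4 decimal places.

Var = αβ/[(α+β)²(α+β+1)] = (1.1×37.3)/(38.4²×39.4) = 41.03/58097.664 = 0.0007.

0.0007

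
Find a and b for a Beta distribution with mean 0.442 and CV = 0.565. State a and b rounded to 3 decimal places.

σ = CV·μ = 0.565×0.442 = 0.24973, so σ² = 0.062365.
s+1 = μ(1−μ)/σ² = 0.246636/0.062365 = 3.9547, so s = a+b = 2.9547.
a = μs = 1.306, b = (1−μ)s = 1.649.

a = 1.306, b = 1.649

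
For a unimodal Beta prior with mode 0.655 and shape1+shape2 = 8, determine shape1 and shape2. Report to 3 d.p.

Since the density peak of Beta(shape1,shape2) is at (shape1−1)/(shape1+shape2−2),
shape1 = 1 + 0.655(8−2) = 4.930 and shape2 = 8 − 4.930 = 3.070.

shape1 = 4.930, shape2 = 3.070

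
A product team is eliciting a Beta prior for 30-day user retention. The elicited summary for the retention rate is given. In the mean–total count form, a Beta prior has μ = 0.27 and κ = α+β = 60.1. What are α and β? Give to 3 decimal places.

α = 16.227, β = 43.873

Split κ in proportion μ : (1−μ): α = 0.27·60.1 = 16.227, β = 60.1 − 16.227 = 43.873.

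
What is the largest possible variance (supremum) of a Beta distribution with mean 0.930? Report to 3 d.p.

0.065

Var = μ(1−μ)/(α+β+1), which approaches μ(1−μ) as α+β → 0.
So the supremum is μ(1−μ) = 0.930×0.070 = 0.065.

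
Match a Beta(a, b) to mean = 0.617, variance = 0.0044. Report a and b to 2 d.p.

a = 32.52, b = 20.19

Let s = a+b. The Beta variance is μ(1−μ)/(s+1).
So s+1 = μ(1−μ)/σ² = (0.617×0.383)/0.0044 = 0.236311/0.0044 = 53.7070, giving s = 52.7070.
Then a = μs = 0.617×52.7070 = 32.52 and b = (1−μ)s = 0.383×52.7070 = 20.19.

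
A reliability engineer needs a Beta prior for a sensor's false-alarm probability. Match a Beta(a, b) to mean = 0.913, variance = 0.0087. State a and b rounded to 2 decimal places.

a = 7.42, b = 0.71

By moment matching, a+b = μ(1−μ)/σ² − 1 = (0.913·0.087)/0.0087 − 1 = 9.1300 − 1 = 8.1300.
Since a/(a+b) = μ, a = 0.913·8.1300 = 7.42 and b = 0.087·8.1300 = 0.71.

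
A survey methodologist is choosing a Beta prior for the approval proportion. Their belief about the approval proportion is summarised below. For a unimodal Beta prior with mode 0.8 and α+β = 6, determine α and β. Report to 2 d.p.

α = 4.20, β = 1.80

For α,β>1 the mode is (α−1)/(α+β−2), so α = mode·(κ−2)+1 = 0.8×4+1 = 4.20.
And β = (1−mode)·(κ−2)+1 = 0.2×4+1 = 1.80.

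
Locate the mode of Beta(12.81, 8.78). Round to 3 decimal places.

0.603

The density x^(α−1)(1−x)^(β−1) is maximised at (α−1)/(α+β−2) = 11.81/19.59 = 0.603.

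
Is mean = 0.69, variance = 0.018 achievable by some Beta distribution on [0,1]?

A Beta with mean μ has variance μ(1−μ)/(α+β+1) < μ(1−μ).
Here μ(1−μ) = 0.69×0.31 = 0.2139, and 0.018 < 0.2139.

Yes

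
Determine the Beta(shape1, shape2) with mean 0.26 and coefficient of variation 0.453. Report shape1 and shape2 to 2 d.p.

shape1 = 3.35, shape2 = 9.52

σ = CV·μ = 0.453×0.26 = 0.11778, so σ² = 0.013872.
s+1 = μ(1−μ)/σ² = 0.1924/0.013872 = 13.8695, so s = shape1+shape2 = 12.8695.
shape1 = μs = 3.35, shape2 = (1−μ)s = 9.52.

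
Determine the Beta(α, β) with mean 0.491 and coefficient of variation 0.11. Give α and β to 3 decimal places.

Var = (CV·μ)² = (0.11×0.491)² = 0.002917.
α+β = μ(1−μ)/Var − 1 = 0.249919/0.002917 − 1 = 84.6744.
Thus α = 0.491·84.6744 = 41.575 and β = 0.509·84.6744 = 43.099.

α = 41.575, β = 43.099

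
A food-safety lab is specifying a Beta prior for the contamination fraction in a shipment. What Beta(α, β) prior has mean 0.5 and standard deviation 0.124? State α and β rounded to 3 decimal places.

Variance = 0.124² = 0.015376. The moment-matching identity α+β = μ(1−μ)/Var − 1 gives
α+β = 0.25/0.015376 − 1 = 15.2591, so α = μ·15.2591 = 7.630 and β = (1−μ)·15.2591 = 7.630.

α = 7.630, β = 7.630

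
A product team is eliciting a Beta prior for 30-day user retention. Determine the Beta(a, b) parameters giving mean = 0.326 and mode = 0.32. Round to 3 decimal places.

a = 19.560, b = 40.440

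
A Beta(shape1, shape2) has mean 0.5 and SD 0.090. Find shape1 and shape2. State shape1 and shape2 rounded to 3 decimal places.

shape1 = 14.932, shape2 = 14.932

Variance = 0.090² = 0.008100. The moment-matching identity shape1+shape2 = μ(1−μ)/Var − 1 gives
shape1+shape2 = 0.25/0.008100 − 1 = 29.8642, so shape1 = μ·29.8642 = 14.932 and shape2 = (1−μ)·29.8642 = 14.932.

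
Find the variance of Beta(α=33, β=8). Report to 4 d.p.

Var = αβ/[(α+β)²(α+β+1)] = (33×8)/(41²×42) = 264/70602 = 0.0037.

0.0037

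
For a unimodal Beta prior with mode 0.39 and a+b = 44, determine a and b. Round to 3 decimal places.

For a,b>1 the mode is (a−1)/(a+b−2), so a = mode·(κ−2)+1 = 0.39×42+1 = 17.380.
And b = (1−mode)·(κ−2)+1 = 0.61×42+1 = 26.620.

a = 17.380, b = 26.620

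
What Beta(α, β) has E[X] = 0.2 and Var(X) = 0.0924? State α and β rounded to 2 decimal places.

α = 0.15, β = 0.59

Write ν = α+β; then α = μν and Var = μ(1−μ)/(ν+1).
ν = μ(1−μ)/Var − 1 = 0.16/0.0924 − 1 = 0.7316.
α = 0.2·0.7316 = 0.15, β = 0.8·0.7316 = 0.59.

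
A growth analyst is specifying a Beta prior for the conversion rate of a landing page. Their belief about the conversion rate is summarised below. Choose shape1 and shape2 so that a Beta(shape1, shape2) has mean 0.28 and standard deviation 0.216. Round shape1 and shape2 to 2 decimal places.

First σ² = 0.046656. Setting shape1 = μn, shape2 = (1−μ)n with n = shape1+shape2,
μ(1−μ)/(n+1) = 0.046656 ⇒ n+1 = 0.2016/0.046656 = 4.3210 ⇒ n = 3.3210.
Hence shape1 = 0.28×3.3210 = 0.93, shape2 = 0.72×3.3210 = 2.39.

shape1 = 0.93, shape2 = 2.39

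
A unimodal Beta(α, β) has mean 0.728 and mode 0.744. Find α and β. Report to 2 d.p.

With s = α+β: μ = α/s and mode = (α−1)/(s−2). Eliminating α = μs,
μs − 1 = m(s−2) ⇒ s(μ−m) = 1−2m ⇒ s = -0.488/-0.016 = 30.5000.
So α = μs = 22.20, β = (1−μ)s = 8.30.

α = 22.20, β = 8.30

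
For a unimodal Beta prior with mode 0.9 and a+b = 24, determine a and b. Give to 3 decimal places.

a = 20.800, b = 3.200

Mode = (a−1)/(κ−2) with κ = a+b, so a−1 = 0.9·22 = 19.800.
a = 20.800; b = κ − a = 3.200.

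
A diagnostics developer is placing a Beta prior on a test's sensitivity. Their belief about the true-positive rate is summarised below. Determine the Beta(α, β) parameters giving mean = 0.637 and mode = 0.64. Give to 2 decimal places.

With s = α+β: μ = α/s and mode = (α−1)/(s−2). Eliminating α = μs,
μs − 1 = m(s−2) ⇒ s(μ−m) = 1−2m ⇒ s = -0.28/-0.003 = 93.3333.
So α = μs = 59.45, β = (1−μ)s = 33.88.

α = 59.45, β = 33.88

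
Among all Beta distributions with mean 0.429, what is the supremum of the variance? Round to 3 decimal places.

0.245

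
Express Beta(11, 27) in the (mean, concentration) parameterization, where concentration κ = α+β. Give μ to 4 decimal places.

μ = 0.2895, κ = 38

κ = α+β = 11+27 = 38; μ = α/κ = 11/38 = 0.2895.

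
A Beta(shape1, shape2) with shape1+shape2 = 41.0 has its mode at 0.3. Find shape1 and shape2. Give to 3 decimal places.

shape1 = 12.700, shape2 = 28.300

For shape1,shape2>1 the mode is (shape1−1)/(shape1+shape2−2), so shape1 = mode·(κ−2)+1 = 0.3×39.0+1 = 12.700.
And shape2 = (1−mode)·(κ−2)+1 = 0.7×39.0+1 = 28.300.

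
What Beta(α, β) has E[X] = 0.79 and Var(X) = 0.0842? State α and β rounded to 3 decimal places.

α = 0.767, β = 0.204

By moment matching, α+β = μ(1−μ)/σ² − 1 = (0.79·0.21)/0.0842 − 1 = 1.9703 − 1 = 0.9703.
Since α/(α+β) = μ, α = 0.79·0.9703 = 0.767 and β = 0.21·0.9703 = 0.204.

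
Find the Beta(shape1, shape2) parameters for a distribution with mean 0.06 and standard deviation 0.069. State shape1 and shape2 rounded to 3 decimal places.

shape1 = 0.651, shape2 = 10.195

σ² = 0.069² = 0.004761.
With s = shape1+shape2, Var = μ(1−μ)/(s+1), so s+1 = (0.06×0.94)/0.004761 = 11.8463 and s = 10.8463.
shape1 = μs = 0.651, shape2 = (1−μ)s = 10.195.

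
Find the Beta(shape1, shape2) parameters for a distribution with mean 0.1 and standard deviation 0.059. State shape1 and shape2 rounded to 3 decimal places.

shape1 = 2.485, shape2 = 22.369

First σ² = 0.003481. Setting shape1 = μn, shape2 = (1−μ)n with n = shape1+shape2,
μ(1−μ)/(n+1) = 0.003481 ⇒ n+1 = 0.09/0.003481 = 25.8546 ⇒ n = 24.8546.
Hence shape1 = 0.1×24.8546 = 2.485, shape2 = 0.9×24.8546 = 22.369.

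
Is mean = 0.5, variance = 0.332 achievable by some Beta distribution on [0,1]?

The Beta variance bound is σ² < μ(1−μ).
Here μ(1−μ) = 0.5×0.5 = 0.25, and 0.332 ≥ 0.25.

No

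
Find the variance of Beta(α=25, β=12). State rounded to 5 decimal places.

0.00577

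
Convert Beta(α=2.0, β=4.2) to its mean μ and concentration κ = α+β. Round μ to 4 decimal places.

κ = α+β = 2.0+4.2 = 6.2; μ = α/κ = 2.0/6.2 = 0.3226.

μ = 0.3226, κ = 6.2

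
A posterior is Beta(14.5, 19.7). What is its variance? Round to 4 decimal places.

0.0069

Var = αβ/[(α+β)²(α+β+1)] = (14.5×19.7)/(34.2²×35.2) = 285.65/41171.328 = 0.0069.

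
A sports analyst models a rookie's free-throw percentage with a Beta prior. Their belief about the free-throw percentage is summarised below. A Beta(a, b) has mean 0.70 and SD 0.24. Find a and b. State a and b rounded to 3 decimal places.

a = 1.852, b = 0.794

Variance = 0.24² = 0.0576. The moment-matching identity a+b = μ(1−μ)/Var − 1 gives
a+b = 0.2100/0.0576 − 1 = 2.6458, so a = μ·2.6458 = 1.852 and b = (1−μ)·2.6458 = 0.794.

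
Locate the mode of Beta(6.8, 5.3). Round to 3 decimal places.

The density x^(α−1)(1−x)^(β−1) is maximised at (α−1)/(α+β−2) = 5.8/10.1 = 0.574.

0.574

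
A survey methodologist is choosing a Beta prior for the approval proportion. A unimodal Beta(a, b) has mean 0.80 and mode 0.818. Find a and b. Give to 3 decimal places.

Let s = a+b. Mean gives a = μs = 0.80s; mode gives (a−1)/(s−2) = 0.818.
Substituting: 0.80s − 1 = 0.818(s−2) = 0.818s − 1.636, so -0.018s = -0.636 and s = 35.3333.
Then a = 0.80×35.3333 = 28.267 and b = s−a = 7.067.

a = 28.267, b = 7.067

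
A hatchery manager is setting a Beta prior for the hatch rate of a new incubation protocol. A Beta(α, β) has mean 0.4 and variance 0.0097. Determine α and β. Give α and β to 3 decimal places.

α = 9.497, β = 14.245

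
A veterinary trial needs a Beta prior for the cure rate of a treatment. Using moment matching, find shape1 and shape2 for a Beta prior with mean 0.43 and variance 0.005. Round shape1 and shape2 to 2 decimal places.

shape1 = 20.65, shape2 = 27.37

By moment matching, shape1+shape2 = μ(1−μ)/σ² − 1 = (0.43·0.57)/0.005 − 1 = 49.0200 − 1 = 48.0200.
Since shape1/(shape1+shape2) = μ, shape1 = 0.43·48.0200 = 20.65 and shape2 = 0.57·48.0200 = 27.37.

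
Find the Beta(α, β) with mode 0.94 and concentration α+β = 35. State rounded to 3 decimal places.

Since the density peak of Beta(α,β) is at (α−1)/(α+β−2),
α = 1 + 0.94(35−2) = 32.020 and β = 35 − 32.020 = 2.980.

α = 32.020, β = 2.980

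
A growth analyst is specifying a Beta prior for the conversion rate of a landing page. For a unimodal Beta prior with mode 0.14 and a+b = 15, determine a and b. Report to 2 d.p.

a = 2.82, b = 12.18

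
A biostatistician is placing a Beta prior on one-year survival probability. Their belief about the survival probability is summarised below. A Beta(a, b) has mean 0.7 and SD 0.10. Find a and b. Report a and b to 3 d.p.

First σ² = 0.0100. Setting a = μn, b = (1−μ)n with n = a+b,
μ(1−μ)/(n+1) = 0.0100 ⇒ n+1 = 0.21/0.0100 = 21.0000 ⇒ n = 20.0000.
Hence a = 0.7×20.0000 = 14.000, b = 0.3×20.0000 = 6.000.

a = 14.000, b = 6.000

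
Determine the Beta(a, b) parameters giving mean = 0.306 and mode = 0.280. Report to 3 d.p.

With s = a+b: μ = a/s and mode = (a−1)/(s−2). Eliminating a = μs,
μs − 1 = m(s−2) ⇒ s(μ−m) = 1−2m ⇒ s = 0.440/0.026 = 16.9231.
So a = μs = 5.178, b = (1−μ)s = 11.745.

a = 5.178, b = 11.745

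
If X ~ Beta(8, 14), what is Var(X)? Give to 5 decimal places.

0.01006

μ = 8/22 = 0.363636; Var = μ(1−μ)/(α+β+1) = 0.2314050/23 = 0.01006.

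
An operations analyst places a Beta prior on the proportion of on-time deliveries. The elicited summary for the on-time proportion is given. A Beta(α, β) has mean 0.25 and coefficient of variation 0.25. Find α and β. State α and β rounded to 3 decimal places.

α = 11.750, β = 35.250

Var = (CV·μ)² = (0.25×0.25)² = 0.003906.
α+β = μ(1−μ)/Var − 1 = 0.1875/0.003906 − 1 = 47.0000.
Thus α = 0.25·47.0000 = 11.750 and β = 0.75·47.0000 = 35.250.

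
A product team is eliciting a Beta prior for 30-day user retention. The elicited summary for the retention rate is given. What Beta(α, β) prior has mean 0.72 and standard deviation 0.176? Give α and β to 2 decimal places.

Variance = 0.176² = 0.030976. The moment-matching identity α+β = μ(1−μ)/Var − 1 gives
α+β = 0.2016/0.030976 − 1 = 5.5083, so α = μ·5.5083 = 3.97 and β = (1−μ)·5.5083 = 1.54.

α = 3.97, β = 1.54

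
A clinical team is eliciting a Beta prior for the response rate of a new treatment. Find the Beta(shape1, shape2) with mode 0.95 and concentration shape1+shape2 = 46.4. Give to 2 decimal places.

shape1 = 43.18, shape2 = 3.22

Since the density peak of Beta(shape1,shape2) is at (shape1−1)/(shape1+shape2−2),
shape1 = 1 + 0.95(46.4−2) = 43.18 and shape2 = 46.4 − 43.18 = 3.22.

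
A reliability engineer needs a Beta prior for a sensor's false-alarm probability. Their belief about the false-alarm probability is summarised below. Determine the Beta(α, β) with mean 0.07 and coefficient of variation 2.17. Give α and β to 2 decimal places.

σ = CV·μ = 2.17×0.07 = 0.15190, so σ² = 0.023074.
s+1 = μ(1−μ)/σ² = 0.0651/0.023074 = 2.8214, so s = α+β = 1.8214.
α = μs = 0.13, β = (1−μ)s = 1.69.

α = 0.13, β = 1.69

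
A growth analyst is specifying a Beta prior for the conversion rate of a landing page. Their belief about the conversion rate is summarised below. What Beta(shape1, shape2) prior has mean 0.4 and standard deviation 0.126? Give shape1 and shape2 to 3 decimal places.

σ² = 0.126² = 0.015876.
With s = shape1+shape2, Var = μ(1−μ)/(s+1), so s+1 = (0.4×0.6)/0.015876 = 15.1172 and s = 14.1172.
shape1 = μs = 5.647, shape2 = (1−μ)s = 8.470.

shape1 = 5.647, shape2 = 8.470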